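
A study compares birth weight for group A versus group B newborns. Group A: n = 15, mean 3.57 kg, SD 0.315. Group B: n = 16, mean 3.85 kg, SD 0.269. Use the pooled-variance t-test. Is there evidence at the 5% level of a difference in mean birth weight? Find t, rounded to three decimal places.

-2.667

Let group 1 = group A, group 2 = group B. H0: μ_1 = μ_2; H1: μ_1 ≠ μ_2 (two-sample pooled-variance t-test, two-sided).
s_p² = [(15−1)·0.315² + (16−1)·0.269²]/(15+16−2) = 0.0853298
t = (3.57 − 3.85)/√[0.0853298·(1/15 + 1/16)] = -2.667
df = n₁ + n₂ − 2 = 29
Two-sided p-value ≈ 0.012
Since p ≈ 0.012 < α = 0.05, reject H0; the evidence is statistically significant.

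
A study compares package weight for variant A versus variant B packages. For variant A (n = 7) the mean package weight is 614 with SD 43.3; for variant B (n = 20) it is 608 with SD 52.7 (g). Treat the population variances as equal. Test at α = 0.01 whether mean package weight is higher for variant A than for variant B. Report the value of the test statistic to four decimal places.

0.2700

Let group 1 = variant A, group 2 = variant B. H0: μ_1 = μ_2; H1: μ_1 > μ_2 (two-sample pooled-variance t-test, right-tailed).
s_p² = [(7−1)·43.3² + (20−1)·52.7²]/(7+20−2) = 2560.71
t = (614 − 608)/√[2560.71·(1/7 + 1/20)] = 0.2700
df = n₁ + n₂ − 2 = 25
p-value = P(T ≥ 0.2700) ≈ 0.3947
Since p ≈ 0.3947 > α = 0.01, fail to reject H0; the evidence is not statistically significant.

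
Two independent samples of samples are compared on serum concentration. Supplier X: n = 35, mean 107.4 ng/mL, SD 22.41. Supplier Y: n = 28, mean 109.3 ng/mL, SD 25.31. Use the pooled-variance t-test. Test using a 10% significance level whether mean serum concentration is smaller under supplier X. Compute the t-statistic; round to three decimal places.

-0.316

Let group 1 = supplier X, group 2 = supplier Y. H0: μ_1 = μ_2; H1: μ_1 < μ_2 (two-sample pooled-variance t-test, left-tailed).
s_p² = [(35−1)·22.41² + (28−1)·25.31²]/(35+28−2) = 563.462
t = (107.4 − 109.3)/√[563.462·(1/35 + 1/28)] = -0.316
df = n₁ + n₂ − 2 = 61
p-value = P(T ≤ -0.316) ≈ 0.377
Since p ≈ 0.377 > α = 0.1, fail to reject H0; the evidence is not statistically significant.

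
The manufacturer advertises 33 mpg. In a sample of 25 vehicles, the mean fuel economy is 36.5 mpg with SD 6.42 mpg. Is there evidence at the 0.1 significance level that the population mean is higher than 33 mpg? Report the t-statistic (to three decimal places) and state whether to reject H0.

t = 2.726; reject H0

H0: μ = 33; H1: μ > 33 (one-sample t-test, right-tailed).
t = (x̄ − μ₀)/(s/√n) = (36.5 − 33)/(6.42/√25) = 2.726
df = n − 1 = 24
p-value = P(T ≥ 2.726) ≈ 0.006
Since p ≈ 0.006 < α = 0.1, reject H0; the data support H1.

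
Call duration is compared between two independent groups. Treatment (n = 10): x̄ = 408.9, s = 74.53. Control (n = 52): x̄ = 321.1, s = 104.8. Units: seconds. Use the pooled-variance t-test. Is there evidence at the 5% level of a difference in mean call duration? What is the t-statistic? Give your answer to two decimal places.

2.52

Let group 1 = treatment, group 2 = control. H0: μ_1 = μ_2; H1: μ_1 ≠ μ_2 (two-sample pooled-variance t-test, two-sided).
s_p² = [(10−1)·74.53² + (52−1)·104.8²]/(10+52−2) = 10168.8
t = (408.9 − 321.1)/√[10168.8·(1/10 + 1/52)] = 2.52
df = n₁ + n₂ − 2 = 60
Two-sided p-value ≈ 0.0144
Since p ≈ 0.0144 < α = 0.05, reject H0; the data support H1.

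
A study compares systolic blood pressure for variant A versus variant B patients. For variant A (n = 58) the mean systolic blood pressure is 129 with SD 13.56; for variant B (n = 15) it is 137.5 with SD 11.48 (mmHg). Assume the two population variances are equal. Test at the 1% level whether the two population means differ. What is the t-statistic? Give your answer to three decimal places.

-2.227

Let group 1 = variant A, group 2 = variant B. H0: μ_1 = μ_2; H1: μ_1 ≠ μ_2 (two-sample pooled-variance t-test, two-sided).
s_p² = [(58−1)·13.56² + (15−1)·11.48²]/(58+15−2) = 173.604
t = (129 − 137.5)/√[173.604·(1/58 + 1/15)] = -2.227
df = n₁ + n₂ − 2 = 71
Two-sided p-value ≈ 0.0291
Since p ≈ 0.0291 > α = 0.01, fail to reject H0; the data do not provide sufficient evidence against H0.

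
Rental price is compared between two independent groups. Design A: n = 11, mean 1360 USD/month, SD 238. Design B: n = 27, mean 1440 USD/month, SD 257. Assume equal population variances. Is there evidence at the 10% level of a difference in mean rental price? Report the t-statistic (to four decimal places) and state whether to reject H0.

Let group 1 = design A, group 2 = design B. H0: μ_1 = μ_2; H1: μ_1 ≠ μ_2 (two-sample pooled-variance t-test, two-sided).
s_p² = [(11−1)·238² + (27−1)·257²]/(11+27−2) = 63436.5
t = (1360 − 1440)/√[63436.5·(1/11 + 1/27)] = -0.8880
df = n₁ + n₂ − 2 = 36
Two-sided p-value ≈ 0.3804
Since p ≈ 0.3804 > α = 0.1, fail to reject H0; the data do not provide sufficient evidence against H0.

t = -0.8880; fail to reject H0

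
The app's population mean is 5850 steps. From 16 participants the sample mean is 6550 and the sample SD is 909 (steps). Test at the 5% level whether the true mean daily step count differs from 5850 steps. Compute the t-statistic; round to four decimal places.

H0: μ = 5850; H1: μ ≠ 5850 (one-sample t-test, two-sided).
t = (x̄ − μ₀)/(s/√n) = (6550 − 5850)/(909/√16) = 3.0803
df = n − 1 = 15
Two-sided p-value ≈ 0.0076
Since p ≈ 0.0076 < α = 0.05, reject H0; the data support H1.

3.0803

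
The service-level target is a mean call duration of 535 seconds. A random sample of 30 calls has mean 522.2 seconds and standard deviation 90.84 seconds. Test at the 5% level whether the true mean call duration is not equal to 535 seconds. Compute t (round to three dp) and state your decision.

t = -0.772; fail to reject H0

H0: μ = 535; H1: μ ≠ 535 (one-sample t-test, two-sided).
t = (x̄ − μ₀)/(s/√n) = (522.2 − 535)/(90.84/√30) = -0.772
df = n − 1 = 29
Two-sided p-value ≈ 0.446
Since p ≈ 0.446 > α = 0.05, fail to reject H0; the evidence is not statistically significant.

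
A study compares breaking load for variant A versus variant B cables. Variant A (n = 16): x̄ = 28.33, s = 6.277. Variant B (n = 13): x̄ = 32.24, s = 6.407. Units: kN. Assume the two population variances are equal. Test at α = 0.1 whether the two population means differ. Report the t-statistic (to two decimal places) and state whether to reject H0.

t = -1.65; fail to reject H0

Let group 1 = variant A, group 2 = variant B. H0: μ_1 = μ_2; H1: μ_1 ≠ μ_2 (two-sample pooled-variance t-test, two-sided).
s_p² = [(16−1)·6.277² + (13−1)·6.407²]/(16+13−2) = 40.1336
t = (28.33 − 32.24)/√[40.1336·(1/16 + 1/13)] = -1.65
df = n₁ + n₂ − 2 = 27
Two-sided p-value ≈ 0.1099
Since p ≈ 0.1099 > α = 0.1, fail to reject H0; the evidence is not statistically significant.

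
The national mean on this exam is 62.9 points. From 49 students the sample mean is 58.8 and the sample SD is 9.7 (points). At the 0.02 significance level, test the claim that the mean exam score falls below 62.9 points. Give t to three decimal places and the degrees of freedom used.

H0: μ = 62.9; H1: μ < 62.9 (one-sample t-test, left-tailed).
t = (x̄ − μ₀)/(s/√n) = (58.8 − 62.9)/(9.7/√49) = -2.959
df = n − 1 = 48
p-value = P(T ≤ -2.959) ≈ 0.002
Since p ≈ 0.002 < α = 0.02, reject H0; the evidence is statistically significant.

t = -2.959, df = 48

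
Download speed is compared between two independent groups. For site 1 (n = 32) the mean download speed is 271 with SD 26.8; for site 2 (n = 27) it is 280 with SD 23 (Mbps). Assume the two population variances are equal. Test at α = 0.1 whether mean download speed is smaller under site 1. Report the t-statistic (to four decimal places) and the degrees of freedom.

Let group 1 = site 1, group 2 = site 2. H0: μ_1 = μ_2; H1: μ_1 < μ_2 (two-sample pooled-variance t-test, left-tailed).
s_p² = [(32−1)·26.8² + (27−1)·23²]/(32+27−2) = 631.92
t = (271 − 280)/√[631.92·(1/32 + 1/27)] = -1.3701
df = n₁ + n₂ − 2 = 57
p-value = P(T ≤ -1.3701) ≈ 0.088
Since p ≈ 0.088 < α = 0.1, reject H0; the evidence is statistically significant.

t = -1.3701, df = 57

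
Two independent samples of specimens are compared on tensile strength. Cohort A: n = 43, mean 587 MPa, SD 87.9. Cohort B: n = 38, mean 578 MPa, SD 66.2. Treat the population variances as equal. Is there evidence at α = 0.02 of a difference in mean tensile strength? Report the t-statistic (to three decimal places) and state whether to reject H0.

Let group 1 = cohort A, group 2 = cohort B. H0: μ_1 = μ_2; H1: μ_1 ≠ μ_2 (two-sample pooled-variance t-test, two-sided).
s_p² = [(43−1)·87.9² + (38−1)·66.2²]/(43+38−2) = 6160.25
t = (587 − 578)/√[6160.25·(1/43 + 1/38)] = 0.515
df = n₁ + n₂ − 2 = 79
Two-sided p-value ≈ 0.608
Since p ≈ 0.608 > α = 0.02, fail to reject H0; the evidence is not statistically significant.

t = 0.515; fail to reject H0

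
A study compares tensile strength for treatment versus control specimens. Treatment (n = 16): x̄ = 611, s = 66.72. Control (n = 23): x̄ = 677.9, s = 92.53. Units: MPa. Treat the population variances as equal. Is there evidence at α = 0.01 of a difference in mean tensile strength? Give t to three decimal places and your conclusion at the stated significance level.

t = -2.475; fail to reject H0

Let group 1 = treatment, group 2 = control. H0: μ_1 = μ_2; H1: μ_1 ≠ μ_2 (two-sample pooled-variance t-test, two-sided).
s_p² = [(16−1)·66.72² + (23−1)·92.53²]/(16+23−2) = 6895.49
t = (611 − 677.9)/√[6895.49·(1/16 + 1/23)] = -2.475
df = n₁ + n₂ − 2 = 37
Two-sided p-value ≈ 0.018
Since p ≈ 0.018 > α = 0.01, fail to reject H0; the data do not provide sufficient evidence against H0.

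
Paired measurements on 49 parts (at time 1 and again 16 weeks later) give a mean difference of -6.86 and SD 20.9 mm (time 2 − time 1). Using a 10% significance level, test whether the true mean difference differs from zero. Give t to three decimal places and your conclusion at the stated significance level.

t = -2.298; reject H0

H0: μ_d = 0; H1: μ_d ≠ 0 (paired t-test on the differences, two-sided).
t = d̄/(s_d/√n) = -6.86/(20.9/√49) = -2.298
df = n − 1 = 48
Two-sided p-value ≈ 0.026
Since p ≈ 0.026 < α = 0.1, reject H0; the evidence is statistically significant.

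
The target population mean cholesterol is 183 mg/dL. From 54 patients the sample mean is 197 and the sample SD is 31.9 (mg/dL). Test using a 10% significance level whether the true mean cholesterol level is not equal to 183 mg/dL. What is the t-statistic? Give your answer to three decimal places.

H0: μ = 183; H1: μ ≠ 183 (one-sample t-test, two-sided).
t = (x̄ − μ₀)/(s/√n) = (197 − 183)/(31.9/√54) = 3.225
df = n − 1 = 53
Two-sided p-value ≈ 0.0022
Since p ≈ 0.0022 < α = 0.1, reject H0; the data support H1.

3.225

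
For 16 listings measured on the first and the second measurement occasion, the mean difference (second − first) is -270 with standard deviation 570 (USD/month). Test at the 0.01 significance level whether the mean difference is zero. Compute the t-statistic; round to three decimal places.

-1.895

H0: μ_d = 0; H1: μ_d ≠ 0 (paired t-test on the differences, two-sided).
t = d̄/(s_d/√n) = -270/(570/√16) = -1.895
df = n − 1 = 15
Two-sided p-value ≈ 0.0776
Since p ≈ 0.0776 > α = 0.01, fail to reject H0; the evidence is not statistically significant.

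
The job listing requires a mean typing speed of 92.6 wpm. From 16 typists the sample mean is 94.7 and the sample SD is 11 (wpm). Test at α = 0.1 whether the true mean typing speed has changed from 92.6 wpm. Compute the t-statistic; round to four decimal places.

H0: μ = 92.6; H1: μ ≠ 92.6 (one-sample t-test, two-sided).
t = (x̄ − μ₀)/(s/√n) = (94.7 − 92.6)/(11/√16) = 0.7636
df = n − 1 = 15
Two-sided p-value ≈ 0.457
Since p ≈ 0.457 > α = 0.1, fail to reject H0; the data do not provide sufficient evidence against H0.

0.7636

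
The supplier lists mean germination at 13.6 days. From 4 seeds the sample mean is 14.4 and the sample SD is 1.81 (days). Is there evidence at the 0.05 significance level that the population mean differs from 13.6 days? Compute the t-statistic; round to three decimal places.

H0: μ = 13.6; H1: μ ≠ 13.6 (one-sample t-test, two-sided).
t = (x̄ − μ₀)/(s/√n) = (14.4 − 13.6)/(1.81/√4) = 0.884
df = n − 1 = 3
Two-sided p-value ≈ 0.4418
Since p ≈ 0.4418 > α = 0.05, fail to reject H0; the evidence is not statistically significant.

0.884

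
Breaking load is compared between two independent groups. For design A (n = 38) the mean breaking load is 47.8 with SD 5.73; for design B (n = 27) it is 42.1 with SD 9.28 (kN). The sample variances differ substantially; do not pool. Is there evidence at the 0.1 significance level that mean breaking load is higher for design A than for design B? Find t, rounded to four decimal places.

2.8311

Let group 1 = design A, group 2 = design B. H0: μ_1 = μ_2; H1: μ_1 > μ_2 (Welch's two-sample t-test, right-tailed).
t = (x̄_1 − x̄_2)/√(s_1²/n_1 + s_2²/n_2) = (47.8 − 42.1)/√(5.73²/38 + 9.28²/27) = 2.8311
Welch–Satterthwaite df ≈ 39.93
p-value = P(T ≥ 2.8311) ≈ 0.004
Since p ≈ 0.004 < α = 0.1, reject H0; the data support H1.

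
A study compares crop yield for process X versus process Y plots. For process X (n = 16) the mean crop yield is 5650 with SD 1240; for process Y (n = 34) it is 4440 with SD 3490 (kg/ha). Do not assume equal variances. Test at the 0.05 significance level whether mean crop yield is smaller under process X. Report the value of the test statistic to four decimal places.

1.7951

Let group 1 = process X, group 2 = process Y. H0: μ_1 = μ_2; H1: μ_1 < μ_2 (Welch's two-sample t-test, left-tailed).
t = (x̄_1 − x̄_2)/√(s_1²/n_1 + s_2²/n_2) = (5650 − 4440)/√(1240²/16 + 3490²/34) = 1.7951
Welch–Satterthwaite df ≈ 45.82
p-value = P(T ≤ 1.7951) ≈ 0.960
Since p ≈ 0.960 > α = 0.05, fail to reject H0; the evidence is not statistically significant.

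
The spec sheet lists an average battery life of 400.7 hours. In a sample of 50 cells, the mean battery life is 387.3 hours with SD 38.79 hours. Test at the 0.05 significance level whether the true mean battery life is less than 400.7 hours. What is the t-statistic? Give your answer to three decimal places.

H0: μ = 400.7; H1: μ < 400.7 (one-sample t-test, left-tailed).
t = (x̄ − μ₀)/(s/√n) = (387.3 − 400.7)/(38.79/√50) = -2.443
df = n − 1 = 49
p-value = P(T ≤ -2.443) ≈ 0.0091
Since p ≈ 0.0091 < α = 0.05, reject H0; the evidence is statistically significant.

-2.443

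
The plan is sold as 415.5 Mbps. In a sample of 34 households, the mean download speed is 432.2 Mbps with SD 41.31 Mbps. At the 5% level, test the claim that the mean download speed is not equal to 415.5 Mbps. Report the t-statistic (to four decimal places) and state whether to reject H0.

t = 2.3572; reject H0

H0: μ = 415.5; H1: μ ≠ 415.5 (one-sample t-test, two-sided).
t = (x̄ − μ₀)/(s/√n) = (432.2 − 415.5)/(41.31/√34) = 2.3572
df = n − 1 = 33
Two-sided p-value ≈ 0.0245
Since p ≈ 0.0245 < α = 0.05, reject H0; the evidence is statistically significant.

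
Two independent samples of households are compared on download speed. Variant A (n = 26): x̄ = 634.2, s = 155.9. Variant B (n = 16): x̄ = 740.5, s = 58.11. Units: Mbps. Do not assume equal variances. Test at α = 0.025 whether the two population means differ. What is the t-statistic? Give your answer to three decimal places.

-3.140

Let group 1 = variant A, group 2 = variant B. H0: μ_1 = μ_2; H1: μ_1 ≠ μ_2 (Welch's two-sample t-test, two-sided).
t = (x̄_1 − x̄_2)/√(s_1²/n_1 + s_2²/n_2) = (634.2 − 740.5)/√(155.9²/26 + 58.11²/16) = -3.140
Welch–Satterthwaite df ≈ 34.62
Two-sided p-value ≈ 0.0034
Since p ≈ 0.0034 < α = 0.025, reject H0; the evidence is statistically significant.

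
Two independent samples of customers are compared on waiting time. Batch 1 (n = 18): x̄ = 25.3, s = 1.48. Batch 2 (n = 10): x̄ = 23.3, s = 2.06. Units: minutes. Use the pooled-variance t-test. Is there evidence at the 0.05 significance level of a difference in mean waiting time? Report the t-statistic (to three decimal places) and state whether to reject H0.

t = 2.977; reject H0

Let group 1 = batch 1, group 2 = batch 2. H0: μ_1 = μ_2; H1: μ_1 ≠ μ_2 (two-sample pooled-variance t-test, two-sided).
s_p² = [(18−1)·1.48² + (10−1)·2.06²]/(18+10−2) = 2.90112
t = (25.3 − 23.3)/√[2.90112·(1/18 + 1/10)] = 2.977
df = n₁ + n₂ − 2 = 26
Two-sided p-value ≈ 0.0062
Since p ≈ 0.0062 < α = 0.05, reject H0; the data support H1.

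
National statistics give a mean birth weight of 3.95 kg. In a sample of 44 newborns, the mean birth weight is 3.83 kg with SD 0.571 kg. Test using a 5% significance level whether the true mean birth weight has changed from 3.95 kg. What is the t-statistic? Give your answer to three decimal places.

H0: μ = 3.95; H1: μ ≠ 3.95 (one-sample t-test, two-sided).
t = (x̄ − μ₀)/(s/√n) = (3.83 − 3.95)/(0.571/√44) = -1.394
df = n − 1 = 43
Two-sided p-value ≈ 0.170
Since p ≈ 0.170 > α = 0.05, fail to reject H0; the data do not provide sufficient evidence against H0.

-1.394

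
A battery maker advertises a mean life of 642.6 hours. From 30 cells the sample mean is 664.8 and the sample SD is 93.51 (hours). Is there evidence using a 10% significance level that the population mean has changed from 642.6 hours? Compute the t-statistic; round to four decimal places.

1.3003

H0: μ = 642.6; H1: μ ≠ 642.6 (one-sample t-test, two-sided).
t = (x̄ − μ₀)/(s/√n) = (664.8 − 642.6)/(93.51/√30) = 1.3003
df = n − 1 = 29
Two-sided p-value ≈ 0.2037
Since p ≈ 0.2037 > α = 0.1, fail to reject H0; the evidence is not statistically significant.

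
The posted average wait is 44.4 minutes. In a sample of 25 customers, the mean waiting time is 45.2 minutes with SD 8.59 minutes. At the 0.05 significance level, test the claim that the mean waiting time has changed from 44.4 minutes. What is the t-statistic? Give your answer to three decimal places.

H0: μ = 44.4; H1: μ ≠ 44.4 (one-sample t-test, two-sided).
t = (x̄ − μ₀)/(s/√n) = (45.2 − 44.4)/(8.59/√25) = 0.466
df = n − 1 = 24
Two-sided p-value ≈ 0.6457
Since p ≈ 0.6457 > α = 0.05, fail to reject H0; the evidence is not statistically significant.

0.466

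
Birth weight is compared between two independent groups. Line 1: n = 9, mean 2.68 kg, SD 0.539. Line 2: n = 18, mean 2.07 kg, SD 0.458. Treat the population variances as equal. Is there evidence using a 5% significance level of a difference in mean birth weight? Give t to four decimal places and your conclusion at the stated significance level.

Let group 1 = line 1, group 2 = line 2. H0: μ_1 = μ_2; H1: μ_1 ≠ μ_2 (two-sample pooled-variance t-test, two-sided).
s_p² = [(9−1)·0.539² + (18−1)·0.458²]/(9+18−2) = 0.235606
t = (2.68 − 2.07)/√[0.235606·(1/9 + 1/18)] = 3.0783
df = n₁ + n₂ − 2 = 25
Two-sided p-value ≈ 0.005
Since p ≈ 0.005 < α = 0.05, reject H0; the evidence is statistically significant.

t = 3.0783; reject H0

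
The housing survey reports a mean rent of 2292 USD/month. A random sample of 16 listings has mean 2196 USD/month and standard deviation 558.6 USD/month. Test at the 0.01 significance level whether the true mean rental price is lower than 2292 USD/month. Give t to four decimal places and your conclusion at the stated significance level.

t = -0.6874; fail to reject H0

H0: μ = 2292; H1: μ < 2292 (one-sample t-test, left-tailed).
t = (x̄ − μ₀)/(s/√n) = (2196 − 2292)/(558.6/√16) = -0.6874
df = n − 1 = 15
p-value = P(T ≤ -0.6874) ≈ 0.251
Since p ≈ 0.251 > α = 0.01, fail to reject H0; the data do not provide sufficient evidence against H0.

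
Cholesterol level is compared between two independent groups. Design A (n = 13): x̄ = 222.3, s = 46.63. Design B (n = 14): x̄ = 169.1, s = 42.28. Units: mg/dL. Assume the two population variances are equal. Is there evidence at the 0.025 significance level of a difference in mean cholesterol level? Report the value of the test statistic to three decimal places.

3.109

Let group 1 = design A, group 2 = design B. H0: μ_1 = μ_2; H1: μ_1 ≠ μ_2 (two-sample pooled-variance t-test, two-sided).
s_p² = [(13−1)·46.63² + (14−1)·42.28²]/(13+14−2) = 1973.24
t = (222.3 − 169.1)/√[1973.24·(1/13 + 1/14)] = 3.109
df = n₁ + n₂ − 2 = 25
Two-sided p-value ≈ 0.005
Since p ≈ 0.005 < α = 0.025, reject H0; the evidence is statistically significant.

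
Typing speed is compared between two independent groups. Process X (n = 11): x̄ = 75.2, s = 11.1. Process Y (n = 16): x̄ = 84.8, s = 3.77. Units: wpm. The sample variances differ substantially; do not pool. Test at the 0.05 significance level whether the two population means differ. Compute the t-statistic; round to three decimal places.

Let group 1 = process X, group 2 = process Y. H0: μ_1 = μ_2; H1: μ_1 ≠ μ_2 (Welch's two-sample t-test, two-sided).
t = (x̄_1 − x̄_2)/√(s_1²/n_1 + s_2²/n_2) = (75.2 − 84.8)/√(11.1²/11 + 3.77²/16) = -2.761
Welch–Satterthwaite df ≈ 11.60
Two-sided p-value ≈ 0.018
Since p ≈ 0.018 < α = 0.05, reject H0; the evidence is statistically significant.

-2.761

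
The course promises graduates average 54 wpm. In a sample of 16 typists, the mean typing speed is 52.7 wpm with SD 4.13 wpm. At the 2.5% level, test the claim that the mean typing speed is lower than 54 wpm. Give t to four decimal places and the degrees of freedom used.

H0: μ = 54; H1: μ < 54 (one-sample t-test, left-tailed).
t = (x̄ − μ₀)/(s/√n) = (52.7 − 54)/(4.13/√16) = -1.2591
df = n − 1 = 15
p-value = P(T ≤ -1.2591) ≈ 0.1136
Since p ≈ 0.1136 > α = 0.025, fail to reject H0; the evidence is not statistically significant.

t = -1.2591, df = 15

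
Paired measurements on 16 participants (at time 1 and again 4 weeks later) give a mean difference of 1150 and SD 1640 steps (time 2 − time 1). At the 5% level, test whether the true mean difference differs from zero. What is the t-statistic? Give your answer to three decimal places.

H0: μ_d = 0; H1: μ_d ≠ 0 (paired t-test on the differences, two-sided).
t = d̄/(s_d/√n) = 1150/(1640/√16) = 2.805
df = n − 1 = 15
Two-sided p-value ≈ 0.013
Since p ≈ 0.013 < α = 0.05, reject H0; the data support H1.

2.805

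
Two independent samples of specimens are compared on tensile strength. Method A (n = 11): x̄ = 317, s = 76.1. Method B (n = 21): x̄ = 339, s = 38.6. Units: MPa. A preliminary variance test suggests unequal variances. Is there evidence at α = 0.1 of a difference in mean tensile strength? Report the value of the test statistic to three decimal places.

-0.900

Let group 1 = method A, group 2 = method B. H0: μ_1 = μ_2; H1: μ_1 ≠ μ_2 (Welch's two-sample t-test, two-sided).
t = (x̄_1 − x̄_2)/√(s_1²/n_1 + s_2²/n_2) = (317 − 339)/√(76.1²/11 + 38.6²/21) = -0.900
Welch–Satterthwaite df ≈ 12.76
Two-sided p-value ≈ 0.385
Since p ≈ 0.385 > α = 0.1, fail to reject H0; the evidence is not statistically significant.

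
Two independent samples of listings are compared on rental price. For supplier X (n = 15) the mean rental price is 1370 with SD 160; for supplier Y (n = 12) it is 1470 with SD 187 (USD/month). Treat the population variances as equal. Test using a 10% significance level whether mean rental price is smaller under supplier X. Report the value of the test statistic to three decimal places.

Let group 1 = supplier X, group 2 = supplier Y. H0: μ_1 = μ_2; H1: μ_1 < μ_2 (two-sample pooled-variance t-test, left-tailed).
s_p² = [(15−1)·160² + (12−1)·187²]/(15+12−2) = 29722.4
t = (1370 − 1470)/√[29722.4·(1/15 + 1/12)] = -1.498
df = n₁ + n₂ − 2 = 25
p-value = P(T ≤ -1.498) ≈ 0.0734
Since p ≈ 0.0734 < α = 0.1, reject H0; the data support H1.

-1.498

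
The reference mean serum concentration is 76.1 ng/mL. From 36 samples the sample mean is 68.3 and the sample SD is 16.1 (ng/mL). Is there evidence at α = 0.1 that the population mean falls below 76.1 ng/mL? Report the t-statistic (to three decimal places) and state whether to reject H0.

t = -2.907; reject H0

H0: μ = 76.1; H1: μ < 76.1 (one-sample t-test, left-tailed).
t = (x̄ − μ₀)/(s/√n) = (68.3 − 76.1)/(16.1/√36) = -2.907
df = n − 1 = 35
p-value = P(T ≤ -2.907) ≈ 0.003
Since p ≈ 0.003 < α = 0.1, reject H0; the data support H1.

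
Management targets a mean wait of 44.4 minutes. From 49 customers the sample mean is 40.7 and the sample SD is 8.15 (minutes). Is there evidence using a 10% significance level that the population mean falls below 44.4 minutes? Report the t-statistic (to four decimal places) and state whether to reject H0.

t = -3.1779; reject H0

H0: μ = 44.4; H1: μ < 44.4 (one-sample t-test, left-tailed).
t = (x̄ − μ₀)/(s/√n) = (40.7 − 44.4)/(8.15/√49) = -3.1779
df = n − 1 = 48
p-value = P(T ≤ -3.1779) ≈ 0.001
Since p ≈ 0.001 < α = 0.1, reject H0; the evidence is statistically significant.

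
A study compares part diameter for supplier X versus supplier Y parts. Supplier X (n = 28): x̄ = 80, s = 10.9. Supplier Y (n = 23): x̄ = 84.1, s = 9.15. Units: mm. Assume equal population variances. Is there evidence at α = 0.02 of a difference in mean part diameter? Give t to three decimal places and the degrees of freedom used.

Let group 1 = supplier X, group 2 = supplier Y. H0: μ_1 = μ_2; H1: μ_1 ≠ μ_2 (two-sample pooled-variance t-test, two-sided).
s_p² = [(28−1)·10.9² + (23−1)·9.15²]/(28+23−2) = 103.056
t = (80 − 84.1)/√[103.056·(1/28 + 1/23)] = -1.435
df = n₁ + n₂ − 2 = 49
Two-sided p-value ≈ 0.1576
Since p ≈ 0.1576 > α = 0.02, fail to reject H0; the data do not provide sufficient evidence against H0.

t = -1.435, df = 49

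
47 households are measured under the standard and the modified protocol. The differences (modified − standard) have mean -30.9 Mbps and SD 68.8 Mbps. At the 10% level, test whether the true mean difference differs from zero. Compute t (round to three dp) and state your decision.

t = -3.079; reject H0

H0: μ_d = 0; H1: μ_d ≠ 0 (paired t-test on the differences, two-sided).
t = d̄/(s_d/√n) = -30.9/(68.8/√47) = -3.079
df = n − 1 = 46
Two-sided p-value ≈ 0.003
Since p ≈ 0.003 < α = 0.1, reject H0; the data support H1.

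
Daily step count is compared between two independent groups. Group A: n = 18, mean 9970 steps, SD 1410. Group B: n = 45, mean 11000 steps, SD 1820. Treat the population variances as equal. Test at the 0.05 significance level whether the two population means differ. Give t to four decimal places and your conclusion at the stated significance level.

Let group 1 = group A, group 2 = group B. H0: μ_1 = μ_2; H1: μ_1 ≠ μ_2 (two-sample pooled-variance t-test, two-sided).
s_p² = [(18−1)·1410² + (45−1)·1820²]/(18+45−2) = 2943330
t = (9970 − 11000)/√[2943330·(1/18 + 1/45)] = -2.1527
df = n₁ + n₂ − 2 = 61
Two-sided p-value ≈ 0.035
Since p ≈ 0.035 < α = 0.05, reject H0; the data support H1.

t = -2.1527; reject H0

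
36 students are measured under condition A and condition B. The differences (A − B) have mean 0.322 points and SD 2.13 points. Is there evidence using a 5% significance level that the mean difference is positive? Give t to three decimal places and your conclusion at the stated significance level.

t = 0.907; fail to reject H0

H0: μ_d = 0; H1: μ_d > 0 (paired t-test on the differences, right-tailed).
t = d̄/(s_d/√n) = 0.322/(2.13/√36) = 0.907
df = n − 1 = 35
p-value = P(T ≥ 0.907) ≈ 0.1853
Since p ≈ 0.1853 > α = 0.05, fail to reject H0; the evidence is not statistically significant.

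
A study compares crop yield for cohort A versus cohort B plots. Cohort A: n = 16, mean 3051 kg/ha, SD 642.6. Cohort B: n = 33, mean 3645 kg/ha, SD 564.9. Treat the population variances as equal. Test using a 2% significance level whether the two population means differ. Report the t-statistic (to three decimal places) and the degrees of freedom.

t = -3.300, df = 47

Let group 1 = cohort A, group 2 = cohort B. H0: μ_1 = μ_2; H1: μ_1 ≠ μ_2 (two-sample pooled-variance t-test, two-sided).
s_p² = [(16−1)·642.6² + (33−1)·564.9²]/(16+33−2) = 349055
t = (3051 − 3645)/√[349055·(1/16 + 1/33)] = -3.300
df = n₁ + n₂ − 2 = 47
Two-sided p-value ≈ 0.002
Since p ≈ 0.002 < α = 0.02, reject H0; the data support H1.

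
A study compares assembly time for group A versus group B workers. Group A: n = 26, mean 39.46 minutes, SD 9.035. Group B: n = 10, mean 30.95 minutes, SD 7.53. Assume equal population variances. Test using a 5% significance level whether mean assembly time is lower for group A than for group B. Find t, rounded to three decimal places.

Let group 1 = group A, group 2 = group B. H0: μ_1 = μ_2; H1: μ_1 < μ_2 (two-sample pooled-variance t-test, left-tailed).
s_p² = [(26−1)·9.035² + (10−1)·7.53²]/(26+10−2) = 75.032
t = (39.46 − 30.95)/√[75.032·(1/26 + 1/10)] = 2.640
df = n₁ + n₂ − 2 = 34
p-value = P(T ≤ 2.640) ≈ 0.9938
Since p ≈ 0.9938 > α = 0.05, fail to reject H0; the data do not provide sufficient evidence against H0.

2.640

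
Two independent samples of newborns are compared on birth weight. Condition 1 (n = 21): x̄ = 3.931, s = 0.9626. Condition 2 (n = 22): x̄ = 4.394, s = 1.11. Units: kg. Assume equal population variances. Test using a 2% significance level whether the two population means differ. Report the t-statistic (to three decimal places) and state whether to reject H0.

t = -1.458; fail to reject H0

Let group 1 = condition 1, group 2 = condition 2. H0: μ_1 = μ_2; H1: μ_1 ≠ μ_2 (two-sample pooled-variance t-test, two-sided).
s_p² = [(21−1)·0.9626² + (22−1)·1.11²]/(21+22−2) = 1.08308
t = (3.931 − 4.394)/√[1.08308·(1/21 + 1/22)] = -1.458
df = n₁ + n₂ − 2 = 41
Two-sided p-value ≈ 0.152
Since p ≈ 0.152 > α = 0.02, fail to reject H0; the data do not provide sufficient evidence against H0.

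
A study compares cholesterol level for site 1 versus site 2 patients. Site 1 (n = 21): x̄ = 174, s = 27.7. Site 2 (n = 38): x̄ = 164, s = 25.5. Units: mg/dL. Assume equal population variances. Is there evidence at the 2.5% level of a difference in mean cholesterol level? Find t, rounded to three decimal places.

Let group 1 = site 1, group 2 = site 2. H0: μ_1 = μ_2; H1: μ_1 ≠ μ_2 (two-sample pooled-variance t-test, two-sided).
s_p² = [(21−1)·27.7² + (38−1)·25.5²]/(21+38−2) = 691.317
t = (174 − 164)/√[691.317·(1/21 + 1/38)] = 1.399
df = n₁ + n₂ − 2 = 57
Two-sided p-value ≈ 0.1673
Since p ≈ 0.1673 > α = 0.025, fail to reject H0; the evidence is not statistically significant.

1.399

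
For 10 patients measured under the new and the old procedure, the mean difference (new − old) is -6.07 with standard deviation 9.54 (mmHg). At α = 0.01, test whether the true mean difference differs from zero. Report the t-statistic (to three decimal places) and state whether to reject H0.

H0: μ_d = 0; H1: μ_d ≠ 0 (paired t-test on the differences, two-sided).
t = d̄/(s_d/√n) = -6.07/(9.54/√10) = -2.012
df = n − 1 = 9
Two-sided p-value ≈ 0.0751
Since p ≈ 0.0751 > α = 0.01, fail to reject H0; the evidence is not statistically significant.

t = -2.012; fail to reject H0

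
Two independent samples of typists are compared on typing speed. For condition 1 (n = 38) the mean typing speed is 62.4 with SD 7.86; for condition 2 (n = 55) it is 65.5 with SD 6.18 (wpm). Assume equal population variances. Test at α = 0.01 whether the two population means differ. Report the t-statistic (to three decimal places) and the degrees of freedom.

Let group 1 = condition 1, group 2 = condition 2. H0: μ_1 = μ_2; H1: μ_1 ≠ μ_2 (two-sample pooled-variance t-test, two-sided).
s_p² = [(38−1)·7.86² + (55−1)·6.18²]/(38+55−2) = 47.7828
t = (62.4 − 65.5)/√[47.7828·(1/38 + 1/55)] = -2.126
df = n₁ + n₂ − 2 = 91
Two-sided p-value ≈ 0.0362
Since p ≈ 0.0362 > α = 0.01, fail to reject H0; the evidence is not statistically significant.

t = -2.126, df = 91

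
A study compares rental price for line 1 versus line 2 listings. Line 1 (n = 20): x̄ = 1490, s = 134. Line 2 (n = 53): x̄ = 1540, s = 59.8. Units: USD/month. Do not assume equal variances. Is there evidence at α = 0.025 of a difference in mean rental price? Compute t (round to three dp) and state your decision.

Let group 1 = line 1, group 2 = line 2. H0: μ_1 = μ_2; H1: μ_1 ≠ μ_2 (Welch's two-sample t-test, two-sided).
t = (x̄_1 − x̄_2)/√(s_1²/n_1 + s_2²/n_2) = (1490 − 1540)/√(134²/20 + 59.8²/53) = -1.609
Welch–Satterthwaite df ≈ 21.92
Two-sided p-value ≈ 0.1219
Since p ≈ 0.1219 > α = 0.025, fail to reject H0; the evidence is not statistically significant.

t = -1.609; fail to reject H0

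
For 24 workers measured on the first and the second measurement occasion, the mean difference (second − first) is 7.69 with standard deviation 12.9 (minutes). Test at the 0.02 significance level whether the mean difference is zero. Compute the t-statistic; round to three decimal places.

2.920

H0: μ_d = 0; H1: μ_d ≠ 0 (paired t-test on the differences, two-sided).
t = d̄/(s_d/√n) = 7.69/(12.9/√24) = 2.920
df = n − 1 = 23
Two-sided p-value ≈ 0.0077
Since p ≈ 0.0077 < α = 0.02, reject H0; the data support H1.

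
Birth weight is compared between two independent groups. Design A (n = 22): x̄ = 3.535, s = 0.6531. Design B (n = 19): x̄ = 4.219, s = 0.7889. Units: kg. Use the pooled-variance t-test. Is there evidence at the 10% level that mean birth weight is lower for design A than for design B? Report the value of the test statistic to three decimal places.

Let group 1 = design A, group 2 = design B. H0: μ_1 = μ_2; H1: μ_1 < μ_2 (two-sample pooled-variance t-test, left-tailed).
s_p² = [(22−1)·0.6531² + (19−1)·0.7889²]/(22+19−2) = 0.51692
t = (3.535 − 4.219)/√[0.51692·(1/22 + 1/19)] = -3.038
df = n₁ + n₂ − 2 = 39
p-value = P(T ≤ -3.038) ≈ 0.0021
Since p ≈ 0.0021 < α = 0.1, reject H0; the evidence is statistically significant.

-3.038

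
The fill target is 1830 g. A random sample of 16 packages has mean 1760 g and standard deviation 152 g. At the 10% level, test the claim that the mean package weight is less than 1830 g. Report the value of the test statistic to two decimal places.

-1.84

H0: μ = 1830; H1: μ < 1830 (one-sample t-test, left-tailed).
t = (x̄ − μ₀)/(s/√n) = (1760 − 1830)/(152/√16) = -1.84
df = n − 1 = 15
p-value = P(T ≤ -1.84) ≈ 0.0427
Since p ≈ 0.0427 < α = 0.1, reject H0; the evidence is statistically significant.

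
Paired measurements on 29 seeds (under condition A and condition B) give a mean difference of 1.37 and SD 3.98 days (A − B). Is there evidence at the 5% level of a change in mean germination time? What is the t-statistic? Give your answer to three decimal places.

H0: μ_d = 0; H1: μ_d ≠ 0 (paired t-test on the differences, two-sided).
t = d̄/(s_d/√n) = 1.37/(3.98/√29) = 1.854
df = n − 1 = 28
Two-sided p-value ≈ 0.074
Since p ≈ 0.074 > α = 0.05, fail to reject H0; the evidence is not statistically significant.

1.854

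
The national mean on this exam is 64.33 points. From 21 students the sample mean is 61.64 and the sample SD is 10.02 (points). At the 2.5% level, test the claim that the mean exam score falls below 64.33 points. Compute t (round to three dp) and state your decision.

t = -1.230; fail to reject H0

H0: μ = 64.33; H1: μ < 64.33 (one-sample t-test, left-tailed).
t = (x̄ − μ₀)/(s/√n) = (61.64 − 64.33)/(10.02/√21) = -1.230
df = n − 1 = 20
p-value = P(T ≤ -1.230) ≈ 0.116
Since p ≈ 0.116 > α = 0.025, fail to reject H0; the data do not provide sufficient evidence against H0.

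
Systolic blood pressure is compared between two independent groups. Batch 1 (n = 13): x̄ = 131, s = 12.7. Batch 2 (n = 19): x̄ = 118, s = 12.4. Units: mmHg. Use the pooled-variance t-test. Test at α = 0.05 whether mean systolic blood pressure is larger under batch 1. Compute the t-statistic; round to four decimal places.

Let group 1 = batch 1, group 2 = batch 2. H0: μ_1 = μ_2; H1: μ_1 > μ_2 (two-sample pooled-variance t-test, right-tailed).
s_p² = [(13−1)·12.7² + (19−1)·12.4²]/(13+19−2) = 156.772
t = (131 − 118)/√[156.772·(1/13 + 1/19)] = 2.8846
df = n₁ + n₂ − 2 = 30
p-value = P(T ≥ 2.8846) ≈ 0.004
Since p ≈ 0.004 < α = 0.05, reject H0; the evidence is statistically significant.

2.8846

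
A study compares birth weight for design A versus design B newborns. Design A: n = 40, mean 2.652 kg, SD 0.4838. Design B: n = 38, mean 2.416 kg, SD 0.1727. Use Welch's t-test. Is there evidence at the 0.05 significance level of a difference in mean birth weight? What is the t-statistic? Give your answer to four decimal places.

2.8970

Let group 1 = design A, group 2 = design B. H0: μ_1 = μ_2; H1: μ_1 ≠ μ_2 (Welch's two-sample t-test, two-sided).
t = (x̄_1 − x̄_2)/√(s_1²/n_1 + s_2²/n_2) = (2.652 − 2.416)/√(0.4838²/40 + 0.1727²/38) = 2.8970
Welch–Satterthwaite df ≈ 49.23
Two-sided p-value ≈ 0.006
Since p ≈ 0.006 < α = 0.05, reject H0; the data support H1.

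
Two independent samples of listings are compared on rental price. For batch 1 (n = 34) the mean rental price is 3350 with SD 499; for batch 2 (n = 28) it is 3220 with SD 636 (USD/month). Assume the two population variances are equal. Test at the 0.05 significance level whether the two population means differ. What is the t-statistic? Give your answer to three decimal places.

Let group 1 = batch 1, group 2 = batch 2. H0: μ_1 = μ_2; H1: μ_1 ≠ μ_2 (two-sample pooled-variance t-test, two-sided).
s_p² = [(34−1)·499² + (28−1)·636²]/(34+28−2) = 318974
t = (3350 − 3220)/√[318974·(1/34 + 1/28)] = 0.902
df = n₁ + n₂ − 2 = 60
Two-sided p-value ≈ 0.3707
Since p ≈ 0.3707 > α = 0.05, fail to reject H0; the data do not provide sufficient evidence against H0.

0.902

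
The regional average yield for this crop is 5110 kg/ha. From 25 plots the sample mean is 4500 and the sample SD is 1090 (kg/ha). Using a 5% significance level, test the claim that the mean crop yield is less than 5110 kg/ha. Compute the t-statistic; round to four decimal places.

-2.7982

H0: μ = 5110; H1: μ < 5110 (one-sample t-test, left-tailed).
t = (x̄ − μ₀)/(s/√n) = (4500 − 5110)/(1090/√25) = -2.7982
df = n − 1 = 24
p-value = P(T ≤ -2.7982) ≈ 0.0050
Since p ≈ 0.0050 < α = 0.05, reject H0; the evidence is statistically significant.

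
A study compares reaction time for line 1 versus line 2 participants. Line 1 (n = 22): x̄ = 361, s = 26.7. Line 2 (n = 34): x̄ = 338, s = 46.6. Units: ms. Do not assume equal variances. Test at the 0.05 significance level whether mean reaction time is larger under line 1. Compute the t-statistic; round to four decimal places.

Let group 1 = line 1, group 2 = line 2. H0: μ_1 = μ_2; H1: μ_1 > μ_2 (Welch's two-sample t-test, right-tailed).
t = (x̄_1 − x̄_2)/√(s_1²/n_1 + s_2²/n_2) = (361 − 338)/√(26.7²/22 + 46.6²/34) = 2.3441
Welch–Satterthwaite df ≈ 53.39
p-value = P(T ≥ 2.3441) ≈ 0.0114
Since p ≈ 0.0114 < α = 0.05, reject H0; the evidence is statistically significant.

2.3441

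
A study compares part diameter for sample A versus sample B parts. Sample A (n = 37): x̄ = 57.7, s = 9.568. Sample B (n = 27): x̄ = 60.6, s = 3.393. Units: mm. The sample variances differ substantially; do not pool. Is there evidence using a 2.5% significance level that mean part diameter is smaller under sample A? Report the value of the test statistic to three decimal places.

Let group 1 = sample A, group 2 = sample B. H0: μ_1 = μ_2; H1: μ_1 < μ_2 (Welch's two-sample t-test, left-tailed).
t = (x̄_1 − x̄_2)/√(s_1²/n_1 + s_2²/n_2) = (57.7 − 60.6)/√(9.568²/37 + 3.393²/27) = -1.703
Welch–Satterthwaite df ≈ 47.52
p-value = P(T ≤ -1.703) ≈ 0.048
Since p ≈ 0.048 > α = 0.025, fail to reject H0; the data do not provide sufficient evidence against H0.

-1.703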